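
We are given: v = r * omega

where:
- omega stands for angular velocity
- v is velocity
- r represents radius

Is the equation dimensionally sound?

Yes

omega (angular velocity) has dimensions [T^-1].
v (velocity) has dimensions [L T^-1].
r (radius) has dimensions [L].

Left side: [L T^-1]
Right side: [L T^-1]

Both sides have the same dimensions, so the equation is dimensionally consistent.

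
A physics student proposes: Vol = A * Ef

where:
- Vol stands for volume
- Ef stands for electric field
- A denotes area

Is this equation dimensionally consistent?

No

Vol (volume) has dimensions [L^3].
Ef (electric field) has dimensions [I^-1 L M T^-3].
A (area) has dimensions [L^2].

Left side: [L^3]
Right side: [I^-1 L^3 M T^-3]

The two sides have different dimensions, so the equation is NOT dimensionally consistent.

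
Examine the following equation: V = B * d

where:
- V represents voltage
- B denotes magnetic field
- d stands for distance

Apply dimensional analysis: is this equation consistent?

No

V (voltage) has dimensions [I^-1 L^2 M T^-3].
B (magnetic field) has dimensions [I^-1 M T^-2].
d (distance) has dimensions [L].

Left side: [I^-1 L^2 M T^-3]
Right side: [I^-1 L M T^-2]

The two sides have different dimensions, so the equation is NOT dimensionally consistent.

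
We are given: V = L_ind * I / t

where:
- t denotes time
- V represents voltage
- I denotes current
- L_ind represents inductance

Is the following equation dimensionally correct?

Yes

t (time) has dimensions [T].
V (voltage) has dimensions [I^-1 L^2 M T^-3].
I (current) has dimensions [I].
L_ind (inductance) has dimensions [I^-2 L^2 M T^-2].

Left side: [I^-1 L^2 M T^-3]
Right side: [I^-1 L^2 M T^-3]

Both sides have the same dimensions, so the equation is dimensionally consistent.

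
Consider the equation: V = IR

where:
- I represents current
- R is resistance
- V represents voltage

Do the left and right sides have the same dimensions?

Yes

I (current) has dimensions [I].
R (resistance) has dimensions [I^-2 L^2 M T^-3].
V (voltage) has dimensions [I^-1 L^2 M T^-3].

Left side: [I^-1 L^2 M T^-3]
Right side: [I^-1 L^2 M T^-3]

Both sides have the same dimensions, so the equation is dimensionally consistent.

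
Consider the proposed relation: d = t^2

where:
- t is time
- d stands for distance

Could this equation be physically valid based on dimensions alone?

No

t (time) has dimensions [T].
d (distance) has dimensions [L].

Left side: [L]
Right side: [T^2]

The two sides have different dimensions, so the equation is NOT dimensionally consistent.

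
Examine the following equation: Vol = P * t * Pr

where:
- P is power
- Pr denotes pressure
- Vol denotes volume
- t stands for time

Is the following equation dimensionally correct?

No

P (power) has dimensions [L^2 M T^-3].
Pr (pressure) has dimensions [L^-1 M T^-2].
Vol (volume) has dimensions [L^3].
t (time) has dimensions [T].

Left side: [L^3]
Right side: [L M^2 T^-4]

The two sides have different dimensions, so the equation is NOT dimensionally consistent.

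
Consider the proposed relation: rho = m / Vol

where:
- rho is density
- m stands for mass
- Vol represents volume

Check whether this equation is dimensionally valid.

Yes

rho (density) has dimensions [L^-3 M].
m (mass) has dimensions [M].
Vol (volume) has dimensions [L^3].

Left side: [L^-3 M]
Right side: [L^-3 M]

Both sides have the same dimensions, so the equation is dimensionally consistent.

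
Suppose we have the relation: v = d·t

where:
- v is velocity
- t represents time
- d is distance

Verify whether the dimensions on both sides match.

No

v (velocity) has dimensions [L T^-1].
t (time) has dimensions [T].
d (distance) has dimensions [L].

Left side: [L T^-1]
Right side: [L T]

The two sides have different dimensions, so the equation is NOT dimensionally consistent.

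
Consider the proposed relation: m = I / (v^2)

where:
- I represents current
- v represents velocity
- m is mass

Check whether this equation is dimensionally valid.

No

I (current) has dimensions [I].
v (velocity) has dimensions [L T^-1].
m (mass) has dimensions [M].

Left side: [M]
Right side: [I L^-2 T^2]

The two sides have different dimensions, so the equation is NOT dimensionally consistent.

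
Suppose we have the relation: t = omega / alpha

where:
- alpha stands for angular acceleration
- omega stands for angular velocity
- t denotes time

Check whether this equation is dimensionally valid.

Yes

alpha (angular acceleration) has dimensions [T^-2].
omega (angular velocity) has dimensions [T^-1].
t (time) has dimensions [T].

Left side: [T]
Right side: [T]

Both sides have the same dimensions, so the equation is dimensionally consistent.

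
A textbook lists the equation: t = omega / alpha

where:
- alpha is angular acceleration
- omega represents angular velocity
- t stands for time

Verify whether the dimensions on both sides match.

Yes

alpha (angular acceleration) has dimensions [T^-2].
omega (angular velocity) has dimensions [T^-1].
t (time) has dimensions [T].

Left side: [T]
Right side: [T]

Both sides have the same dimensions, so the equation is dimensionally consistent.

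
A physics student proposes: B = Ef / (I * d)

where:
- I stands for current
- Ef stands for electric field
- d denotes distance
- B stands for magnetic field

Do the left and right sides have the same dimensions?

No

I (current) has dimensions [I].
Ef (electric field) has dimensions [I^-1 L M T^-3].
d (distance) has dimensions [L].
B (magnetic field) has dimensions [I^-1 M T^-2].

Left side: [I^-1 M T^-2]
Right side: [I^-2 M T^-3]

The two sides have different dimensions, so the equation is NOT dimensionally consistent.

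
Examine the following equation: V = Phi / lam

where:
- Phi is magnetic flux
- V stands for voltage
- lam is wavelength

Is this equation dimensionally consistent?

No

Phi (magnetic flux) has dimensions [I^-1 L^2 M T^-2].
V (voltage) has dimensions [I^-1 L^2 M T^-3].
lam (wavelength) has dimensions [L].

Left side: [I^-1 L^2 M T^-3]
Right side: [I^-1 L M T^-2]

The two sides have different dimensions, so the equation is NOT dimensionally consistent.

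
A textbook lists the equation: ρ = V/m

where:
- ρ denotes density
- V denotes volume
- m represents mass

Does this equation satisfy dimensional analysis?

No

ρ (density) has dimensions [L^-3 M].
V (volume) has dimensions [L^3].
m (mass) has dimensions [M].

Left side: [L^-3 M]
Right side: [L^3 M^-1]

The two sides have different dimensions, so the equation is NOT dimensionally consistent.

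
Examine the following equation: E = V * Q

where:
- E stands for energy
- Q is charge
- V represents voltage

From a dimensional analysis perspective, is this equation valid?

Yes

E (energy) has dimensions [L^2 M T^-2].
Q (charge) has dimensions [I T].
V (voltage) has dimensions [I^-1 L^2 M T^-3].

Left side: [L^2 M T^-2]
Right side: [L^2 M T^-2]

Both sides have the same dimensions, so the equation is dimensionally consistent.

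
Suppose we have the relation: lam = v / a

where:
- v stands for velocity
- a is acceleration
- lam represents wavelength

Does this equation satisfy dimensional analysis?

No

v (velocity) has dimensions [L T^-1].
a (acceleration) has dimensions [L T^-2].
lam (wavelength) has dimensions [L].

Left side: [L]
Right side: [T]

The two sides have different dimensions, so the equation is NOT dimensionally consistent.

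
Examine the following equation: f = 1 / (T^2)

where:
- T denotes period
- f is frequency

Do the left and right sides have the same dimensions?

No

T (period) has dimensions [T].
f (frequency) has dimensions [T^-1].

Left side: [T^-1]
Right side: [T^-2]

The two sides have different dimensions, so the equation is NOT dimensionally consistent.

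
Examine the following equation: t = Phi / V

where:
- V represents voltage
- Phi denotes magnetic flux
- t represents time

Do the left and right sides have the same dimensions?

Yes

V (voltage) has dimensions [I^-1 L^2 M T^-3].
Phi (magnetic flux) has dimensions [I^-1 L^2 M T^-2].
t (time) has dimensions [T].

Left side: [T]
Right side: [T]

Both sides have the same dimensions, so the equation is dimensionally consistent.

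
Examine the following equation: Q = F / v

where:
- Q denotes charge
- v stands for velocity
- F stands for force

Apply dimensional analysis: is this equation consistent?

No

Q (charge) has dimensions [I T].
v (velocity) has dimensions [L T^-1].
F (force) has dimensions [L M T^-2].

Left side: [I T]
Right side: [M T^-1]

The two sides have different dimensions, so the equation is NOT dimensionally consistent.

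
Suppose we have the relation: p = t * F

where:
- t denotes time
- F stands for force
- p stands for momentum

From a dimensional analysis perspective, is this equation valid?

Yes

t (time) has dimensions [T].
F (force) has dimensions [L M T^-2].
p (momentum) has dimensions [L M T^-1].

Left side: [L M T^-1]
Right side: [L M T^-1]

Both sides have the same dimensions, so the equation is dimensionally consistent.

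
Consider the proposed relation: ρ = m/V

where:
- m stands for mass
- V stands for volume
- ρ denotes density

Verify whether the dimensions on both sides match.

Yes

m (mass) has dimensions [M].
V (volume) has dimensions [L^3].
ρ (density) has dimensions [L^-3 M].

Left side: [L^-3 M]
Right side: [L^-3 M]

Both sides have the same dimensions, so the equation is dimensionally consistent.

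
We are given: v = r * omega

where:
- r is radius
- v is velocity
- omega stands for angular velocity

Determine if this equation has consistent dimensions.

Yes

r (radius) has dimensions [L].
v (velocity) has dimensions [L T^-1].
omega (angular velocity) has dimensions [T^-1].

Left side: [L T^-1]
Right side: [L T^-1]

Both sides have the same dimensions, so the equation is dimensionally consistent.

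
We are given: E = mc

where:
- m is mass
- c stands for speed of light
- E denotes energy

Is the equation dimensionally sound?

No

m (mass) has dimensions [M].
c (speed of light) has dimensions [L T^-1].
E (energy) has dimensions [L^2 M T^-2].

Left side: [L^2 M T^-2]
Right side: [L M T^-1]

The two sides have different dimensions, so the equation is NOT dimensionally consistent.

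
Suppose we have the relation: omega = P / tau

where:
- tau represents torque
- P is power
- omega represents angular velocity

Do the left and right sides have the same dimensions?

Yes

tau (torque) has dimensions [L^2 M T^-2].
P (power) has dimensions [L^2 M T^-3].
omega (angular velocity) has dimensions [T^-1].

Left side: [T^-1]
Right side: [T^-1]

Both sides have the same dimensions, so the equation is dimensionally consistent.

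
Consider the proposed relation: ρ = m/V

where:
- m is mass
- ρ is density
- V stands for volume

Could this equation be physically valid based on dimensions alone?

Yes

m (mass) has dimensions [M].
ρ (density) has dimensions [L^-3 M].
V (volume) has dimensions [L^3].

Left side: [L^-3 M]
Right side: [L^-3 M]

Both sides have the same dimensions, so the equation is dimensionally consistent.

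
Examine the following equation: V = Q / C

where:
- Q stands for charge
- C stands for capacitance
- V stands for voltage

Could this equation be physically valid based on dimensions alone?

Yes

Q (charge) has dimensions [I T].
C (capacitance) has dimensions [I^2 L^-2 M^-1 T^4].
V (voltage) has dimensions [I^-1 L^2 M T^-3].

Left side: [I^-1 L^2 M T^-3]
Right side: [I^-1 L^2 M T^-3]

Both sides have the same dimensions, so the equation is dimensionally consistent.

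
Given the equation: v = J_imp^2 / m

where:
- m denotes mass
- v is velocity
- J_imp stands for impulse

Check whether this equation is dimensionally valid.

No

m (mass) has dimensions [M].
v (velocity) has dimensions [L T^-1].
J_imp (impulse) has dimensions [L M T^-1].

Left side: [L T^-1]
Right side: [L^2 M T^-2]

The two sides have different dimensions, so the equation is NOT dimensionally consistent.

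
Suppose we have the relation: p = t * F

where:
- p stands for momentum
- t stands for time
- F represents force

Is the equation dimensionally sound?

Yes

p (momentum) has dimensions [L M T^-1].
t (time) has dimensions [T].
F (force) has dimensions [L M T^-2].

Left side: [L M T^-1]
Right side: [L M T^-1]

Both sides have the same dimensions, so the equation is dimensionally consistent.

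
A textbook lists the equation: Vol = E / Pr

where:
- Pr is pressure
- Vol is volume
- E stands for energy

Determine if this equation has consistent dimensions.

Yes

Pr (pressure) has dimensions [L^-1 M T^-2].
Vol (volume) has dimensions [L^3].
E (energy) has dimensions [L^2 M T^-2].

Left side: [L^3]
Right side: [L^3]

Both sides have the same dimensions, so the equation is dimensionally consistent.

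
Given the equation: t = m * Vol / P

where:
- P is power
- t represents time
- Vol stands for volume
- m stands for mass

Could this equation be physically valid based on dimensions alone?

No

P (power) has dimensions [L^2 M T^-3].
t (time) has dimensions [T].
Vol (volume) has dimensions [L^3].
m (mass) has dimensions [M].

Left side: [T]
Right side: [L T^3]

The two sides have different dimensions, so the equation is NOT dimensionally consistent.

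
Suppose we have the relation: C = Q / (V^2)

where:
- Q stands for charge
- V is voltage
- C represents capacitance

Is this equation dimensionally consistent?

No

Q (charge) has dimensions [I T].
V (voltage) has dimensions [I^-1 L^2 M T^-3].
C (capacitance) has dimensions [I^2 L^-2 M^-1 T^4].

Left side: [I^2 L^-2 M^-1 T^4]
Right side: [I^3 L^-4 M^-2 T^7]

The two sides have different dimensions, so the equation is NOT dimensionally consistent.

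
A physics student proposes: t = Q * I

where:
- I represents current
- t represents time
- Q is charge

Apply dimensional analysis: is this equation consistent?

No

I (current) has dimensions [I].
t (time) has dimensions [T].
Q (charge) has dimensions [I T].

Left side: [T]
Right side: [I^2 T]

The two sides have different dimensions, so the equation is NOT dimensionally consistent.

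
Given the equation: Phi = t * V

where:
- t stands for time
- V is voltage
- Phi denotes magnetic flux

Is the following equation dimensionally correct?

Yes

t (time) has dimensions [T].
V (voltage) has dimensions [I^-1 L^2 M T^-3].
Phi (magnetic flux) has dimensions [I^-1 L^2 M T^-2].

Left side: [I^-1 L^2 M T^-2]
Right side: [I^-1 L^2 M T^-2]

Both sides have the same dimensions, so the equation is dimensionally consistent.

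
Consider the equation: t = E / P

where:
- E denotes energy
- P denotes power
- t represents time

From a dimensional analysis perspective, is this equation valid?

Yes

E (energy) has dimensions [L^2 M T^-2].
P (power) has dimensions [L^2 M T^-3].
t (time) has dimensions [T].

Left side: [T]
Right side: [T]

Both sides have the same dimensions, so the equation is dimensionally consistent.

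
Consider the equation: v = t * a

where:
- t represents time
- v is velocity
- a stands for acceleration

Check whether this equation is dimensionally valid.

Yes

t (time) has dimensions [T].
v (velocity) has dimensions [L T^-1].
a (acceleration) has dimensions [L T^-2].

Left side: [L T^-1]
Right side: [L T^-1]

Both sides have the same dimensions, so the equation is dimensionally consistent.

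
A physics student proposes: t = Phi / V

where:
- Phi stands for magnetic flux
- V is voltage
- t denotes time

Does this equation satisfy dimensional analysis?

Yes

Phi (magnetic flux) has dimensions [I^-1 L^2 M T^-2].
V (voltage) has dimensions [I^-1 L^2 M T^-3].
t (time) has dimensions [T].

Left side: [T]
Right side: [T]

Both sides have the same dimensions, so the equation is dimensionally consistent.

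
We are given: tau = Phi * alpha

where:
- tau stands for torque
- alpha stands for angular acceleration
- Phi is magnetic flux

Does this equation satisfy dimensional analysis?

No

tau (torque) has dimensions [L^2 M T^-2].
alpha (angular acceleration) has dimensions [T^-2].
Phi (magnetic flux) has dimensions [I^-1 L^2 M T^-2].

Left side: [L^2 M T^-2]
Right side: [I^-1 L^2 M T^-4]

The two sides have different dimensions, so the equation is NOT dimensionally consistent.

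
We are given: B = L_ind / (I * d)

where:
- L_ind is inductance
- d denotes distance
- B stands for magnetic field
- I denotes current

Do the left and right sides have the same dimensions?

No

L_ind (inductance) has dimensions [I^-2 L^2 M T^-2].
d (distance) has dimensions [L].
B (magnetic field) has dimensions [I^-1 M T^-2].
I (current) has dimensions [I].

Left side: [I^-1 M T^-2]
Right side: [I^-3 L M T^-2]

The two sides have different dimensions, so the equation is NOT dimensionally consistent.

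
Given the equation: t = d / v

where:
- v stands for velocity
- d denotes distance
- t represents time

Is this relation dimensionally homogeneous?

Yes

v (velocity) has dimensions [L T^-1].
d (distance) has dimensions [L].
t (time) has dimensions [T].

Left side: [T]
Right side: [T]

Both sides have the same dimensions, so the equation is dimensionally consistent.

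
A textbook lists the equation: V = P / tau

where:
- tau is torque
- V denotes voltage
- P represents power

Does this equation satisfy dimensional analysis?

No

tau (torque) has dimensions [L^2 M T^-2].
V (voltage) has dimensions [I^-1 L^2 M T^-3].
P (power) has dimensions [L^2 M T^-3].

Left side: [I^-1 L^2 M T^-3]
Right side: [T^-1]

The two sides have different dimensions, so the equation is NOT dimensionally consistent.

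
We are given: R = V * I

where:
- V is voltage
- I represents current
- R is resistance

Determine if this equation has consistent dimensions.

No

V (voltage) has dimensions [I^-1 L^2 M T^-3].
I (current) has dimensions [I].
R (resistance) has dimensions [I^-2 L^2 M T^-3].

Left side: [I^-2 L^2 M T^-3]
Right side: [L^2 M T^-3]

The two sides have different dimensions, so the equation is NOT dimensionally consistent.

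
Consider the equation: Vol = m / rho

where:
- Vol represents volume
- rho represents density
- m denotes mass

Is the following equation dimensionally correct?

Yes

Vol (volume) has dimensions [L^3].
rho (density) has dimensions [L^-3 M].
m (mass) has dimensions [M].

Left side: [L^3]
Right side: [L^3]

Both sides have the same dimensions, so the equation is dimensionally consistent.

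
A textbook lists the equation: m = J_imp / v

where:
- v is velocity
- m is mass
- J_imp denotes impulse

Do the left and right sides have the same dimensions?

Yes

v (velocity) has dimensions [L T^-1].
m (mass) has dimensions [M].
J_imp (impulse) has dimensions [L M T^-1].

Left side: [M]
Right side: [M]

Both sides have the same dimensions, so the equation is dimensionally consistent.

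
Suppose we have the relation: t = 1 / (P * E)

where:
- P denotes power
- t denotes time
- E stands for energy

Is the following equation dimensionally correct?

No

P (power) has dimensions [L^2 M T^-3].
t (time) has dimensions [T].
E (energy) has dimensions [L^2 M T^-2].

Left side: [T]
Right side: [L^-4 M^-2 T^5]

The two sides have different dimensions, so the equation is NOT dimensionally consistent.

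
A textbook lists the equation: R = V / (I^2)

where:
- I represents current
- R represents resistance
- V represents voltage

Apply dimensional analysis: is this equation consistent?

No

I (current) has dimensions [I].
R (resistance) has dimensions [I^-2 L^2 M T^-3].
V (voltage) has dimensions [I^-1 L^2 M T^-3].

Left side: [I^-2 L^2 M T^-3]
Right side: [I^-3 L^2 M T^-3]

The two sides have different dimensions, so the equation is NOT dimensionally consistent.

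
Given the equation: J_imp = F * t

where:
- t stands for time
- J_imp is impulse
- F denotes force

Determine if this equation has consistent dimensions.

Yes

t (time) has dimensions [T].
J_imp (impulse) has dimensions [L M T^-1].
F (force) has dimensions [L M T^-2].

Left side: [L M T^-1]
Right side: [L M T^-1]

Both sides have the same dimensions, so the equation is dimensionally consistent.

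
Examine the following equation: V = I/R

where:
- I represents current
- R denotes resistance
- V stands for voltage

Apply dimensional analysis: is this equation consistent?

No

I (current) has dimensions [I].
R (resistance) has dimensions [I^-2 L^2 M T^-3].
V (voltage) has dimensions [I^-1 L^2 M T^-3].

Left side: [I^-1 L^2 M T^-3]
Right side: [I^3 L^-2 M^-1 T^3]

The two sides have different dimensions, so the equation is NOT dimensionally consistent.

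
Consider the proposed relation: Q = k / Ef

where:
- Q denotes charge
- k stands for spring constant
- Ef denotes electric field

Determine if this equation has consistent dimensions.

No

Q (charge) has dimensions [I T].
k (spring constant) has dimensions [M T^-2].
Ef (electric field) has dimensions [I^-1 L M T^-3].

Left side: [I T]
Right side: [I L^-1 T]

The two sides have different dimensions, so the equation is NOT dimensionally consistent.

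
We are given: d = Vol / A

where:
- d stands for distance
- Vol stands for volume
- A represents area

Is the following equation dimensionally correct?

Yes

d (distance) has dimensions [L].
Vol (volume) has dimensions [L^3].
A (area) has dimensions [L^2].

Left side: [L]
Right side: [L]

Both sides have the same dimensions, so the equation is dimensionally consistent.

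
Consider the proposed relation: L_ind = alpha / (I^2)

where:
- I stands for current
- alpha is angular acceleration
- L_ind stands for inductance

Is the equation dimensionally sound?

No

I (current) has dimensions [I].
alpha (angular acceleration) has dimensions [T^-2].
L_ind (inductance) has dimensions [I^-2 L^2 M T^-2].

Left side: [I^-2 L^2 M T^-2]
Right side: [I^-2 T^-2]

The two sides have different dimensions, so the equation is NOT dimensionally consistent.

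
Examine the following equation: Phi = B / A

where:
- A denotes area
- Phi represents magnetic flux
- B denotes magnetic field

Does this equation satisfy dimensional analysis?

No

A (area) has dimensions [L^2].
Phi (magnetic flux) has dimensions [I^-1 L^2 M T^-2].
B (magnetic field) has dimensions [I^-1 M T^-2].

Left side: [I^-1 L^2 M T^-2]
Right side: [I^-1 L^-2 M T^-2]

The two sides have different dimensions, so the equation is NOT dimensionally consistent.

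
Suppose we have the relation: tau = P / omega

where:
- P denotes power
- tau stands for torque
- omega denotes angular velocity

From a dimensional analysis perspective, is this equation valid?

Yes

P (power) has dimensions [L^2 M T^-3].
tau (torque) has dimensions [L^2 M T^-2].
omega (angular velocity) has dimensions [T^-1].

Left side: [L^2 M T^-2]
Right side: [L^2 M T^-2]

Both sides have the same dimensions, so the equation is dimensionally consistent.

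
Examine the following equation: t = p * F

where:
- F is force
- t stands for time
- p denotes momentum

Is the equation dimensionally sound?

No

F (force) has dimensions [L M T^-2].
t (time) has dimensions [T].
p (momentum) has dimensions [L M T^-1].

Left side: [T]
Right side: [L^2 M^2 T^-3]

The two sides have different dimensions, so the equation is NOT dimensionally consistent.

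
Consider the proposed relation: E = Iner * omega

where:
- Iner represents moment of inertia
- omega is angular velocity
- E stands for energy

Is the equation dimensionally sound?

No

Iner (moment of inertia) has dimensions [L^2 M].
omega (angular velocity) has dimensions [T^-1].
E (energy) has dimensions [L^2 M T^-2].

Left side: [L^2 M T^-2]
Right side: [L^2 M T^-1]

The two sides have different dimensions, so the equation is NOT dimensionally consistent.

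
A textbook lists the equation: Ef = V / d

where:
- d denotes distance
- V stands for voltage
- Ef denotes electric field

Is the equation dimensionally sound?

Yes

d (distance) has dimensions [L].
V (voltage) has dimensions [I^-1 L^2 M T^-3].
Ef (electric field) has dimensions [I^-1 L M T^-3].

Left side: [I^-1 L M T^-3]
Right side: [I^-1 L M T^-3]

Both sides have the same dimensions, so the equation is dimensionally consistent.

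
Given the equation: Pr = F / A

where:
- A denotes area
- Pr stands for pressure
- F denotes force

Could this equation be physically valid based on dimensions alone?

Yes

A (area) has dimensions [L^2].
Pr (pressure) has dimensions [L^-1 M T^-2].
F (force) has dimensions [L M T^-2].

Left side: [L^-1 M T^-2]
Right side: [L^-1 M T^-2]

Both sides have the same dimensions, so the equation is dimensionally consistent.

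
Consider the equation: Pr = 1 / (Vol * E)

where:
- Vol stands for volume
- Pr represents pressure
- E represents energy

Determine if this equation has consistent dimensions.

No

Vol (volume) has dimensions [L^3].
Pr (pressure) has dimensions [L^-1 M T^-2].
E (energy) has dimensions [L^2 M T^-2].

Left side: [L^-1 M T^-2]
Right side: [L^-5 M^-1 T^2]

The two sides have different dimensions, so the equation is NOT dimensionally consistent.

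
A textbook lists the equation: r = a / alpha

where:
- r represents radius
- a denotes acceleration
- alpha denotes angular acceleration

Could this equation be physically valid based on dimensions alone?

Yes

r (radius) has dimensions [L].
a (acceleration) has dimensions [L T^-2].
alpha (angular acceleration) has dimensions [T^-2].

Left side: [L]
Right side: [L]

Both sides have the same dimensions, so the equation is dimensionally consistent.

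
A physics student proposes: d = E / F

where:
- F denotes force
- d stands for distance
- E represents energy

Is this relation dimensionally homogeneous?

Yes

F (force) has dimensions [L M T^-2].
d (distance) has dimensions [L].
E (energy) has dimensions [L^2 M T^-2].

Left side: [L]
Right side: [L]

Both sides have the same dimensions, so the equation is dimensionally consistent.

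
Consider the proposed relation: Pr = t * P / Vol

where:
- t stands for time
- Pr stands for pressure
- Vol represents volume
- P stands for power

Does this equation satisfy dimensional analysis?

Yes

t (time) has dimensions [T].
Pr (pressure) has dimensions [L^-1 M T^-2].
Vol (volume) has dimensions [L^3].
P (power) has dimensions [L^2 M T^-3].

Left side: [L^-1 M T^-2]
Right side: [L^-1 M T^-2]

Both sides have the same dimensions, so the equation is dimensionally consistent.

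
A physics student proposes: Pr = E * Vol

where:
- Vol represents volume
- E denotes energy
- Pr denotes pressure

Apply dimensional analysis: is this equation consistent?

No

Vol (volume) has dimensions [L^3].
E (energy) has dimensions [L^2 M T^-2].
Pr (pressure) has dimensions [L^-1 M T^-2].

Left side: [L^-1 M T^-2]
Right side: [L^5 M T^-2]

The two sides have different dimensions, so the equation is NOT dimensionally consistent.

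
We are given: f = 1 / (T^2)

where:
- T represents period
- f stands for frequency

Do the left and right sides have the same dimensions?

No

T (period) has dimensions [T].
f (frequency) has dimensions [T^-1].

Left side: [T^-1]
Right side: [T^-2]

The two sides have different dimensions, so the equation is NOT dimensionally consistent.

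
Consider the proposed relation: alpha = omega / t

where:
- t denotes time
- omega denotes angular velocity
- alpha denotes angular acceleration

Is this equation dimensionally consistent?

Yes

t (time) has dimensions [T].
omega (angular velocity) has dimensions [T^-1].
alpha (angular acceleration) has dimensions [T^-2].

Left side: [T^-2]
Right side: [T^-2]

Both sides have the same dimensions, so the equation is dimensionally consistent.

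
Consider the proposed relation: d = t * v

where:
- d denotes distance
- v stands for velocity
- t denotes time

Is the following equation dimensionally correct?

Yes

d (distance) has dimensions [L].
v (velocity) has dimensions [L T^-1].
t (time) has dimensions [T].

Left side: [L]
Right side: [L]

Both sides have the same dimensions, so the equation is dimensionally consistent.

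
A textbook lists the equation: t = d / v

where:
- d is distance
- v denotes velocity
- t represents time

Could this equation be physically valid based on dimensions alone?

Yes

d (distance) has dimensions [L].
v (velocity) has dimensions [L T^-1].
t (time) has dimensions [T].

Left side: [T]
Right side: [T]

Both sides have the same dimensions, so the equation is dimensionally consistent.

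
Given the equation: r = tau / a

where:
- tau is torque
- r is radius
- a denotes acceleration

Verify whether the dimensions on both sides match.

No

tau (torque) has dimensions [L^2 M T^-2].
r (radius) has dimensions [L].
a (acceleration) has dimensions [L T^-2].

Left side: [L]
Right side: [L M]

The two sides have different dimensions, so the equation is NOT dimensionally consistent.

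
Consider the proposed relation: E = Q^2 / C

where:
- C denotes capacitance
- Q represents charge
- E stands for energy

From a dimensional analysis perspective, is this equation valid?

Yes

C (capacitance) has dimensions [I^2 L^-2 M^-1 T^4].
Q (charge) has dimensions [I T].
E (energy) has dimensions [L^2 M T^-2].

Left side: [L^2 M T^-2]
Right side: [L^2 M T^-2]

Both sides have the same dimensions, so the equation is dimensionally consistent.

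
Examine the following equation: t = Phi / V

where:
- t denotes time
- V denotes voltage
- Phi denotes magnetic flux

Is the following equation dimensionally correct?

Yes

t (time) has dimensions [T].
V (voltage) has dimensions [I^-1 L^2 M T^-3].
Phi (magnetic flux) has dimensions [I^-1 L^2 M T^-2].

Left side: [T]
Right side: [T]

Both sides have the same dimensions, so the equation is dimensionally consistent.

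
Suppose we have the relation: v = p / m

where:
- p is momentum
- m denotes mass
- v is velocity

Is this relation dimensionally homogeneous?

Yes

p (momentum) has dimensions [L M T^-1].
m (mass) has dimensions [M].
v (velocity) has dimensions [L T^-1].

Left side: [L T^-1]
Right side: [L T^-1]

Both sides have the same dimensions, so the equation is dimensionally consistent.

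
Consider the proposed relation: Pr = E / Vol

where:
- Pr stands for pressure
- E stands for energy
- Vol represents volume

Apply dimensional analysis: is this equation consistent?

Yes

Pr (pressure) has dimensions [L^-1 M T^-2].
E (energy) has dimensions [L^2 M T^-2].
Vol (volume) has dimensions [L^3].

Left side: [L^-1 M T^-2]
Right side: [L^-1 M T^-2]

Both sides have the same dimensions, so the equation is dimensionally consistent.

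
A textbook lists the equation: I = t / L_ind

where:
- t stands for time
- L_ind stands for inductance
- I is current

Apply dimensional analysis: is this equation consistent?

No

t (time) has dimensions [T].
L_ind (inductance) has dimensions [I^-2 L^2 M T^-2].
I (current) has dimensions [I].

Left side: [I]
Right side: [I^2 L^-2 M^-1 T^3]

The two sides have different dimensions, so the equation is NOT dimensionally consistent.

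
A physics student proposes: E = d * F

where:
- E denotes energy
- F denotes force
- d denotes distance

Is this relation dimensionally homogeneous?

Yes

E (energy) has dimensions [L^2 M T^-2].
F (force) has dimensions [L M T^-2].
d (distance) has dimensions [L].

Left side: [L^2 M T^-2]
Right side: [L^2 M T^-2]

Both sides have the same dimensions, so the equation is dimensionally consistent.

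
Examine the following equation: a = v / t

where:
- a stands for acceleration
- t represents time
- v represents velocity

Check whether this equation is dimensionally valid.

Yes

a (acceleration) has dimensions [L T^-2].
t (time) has dimensions [T].
v (velocity) has dimensions [L T^-1].

Left side: [L T^-2]
Right side: [L T^-2]

Both sides have the same dimensions, so the equation is dimensionally consistent.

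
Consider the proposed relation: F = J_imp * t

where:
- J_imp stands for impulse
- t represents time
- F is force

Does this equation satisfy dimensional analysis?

No

J_imp (impulse) has dimensions [L M T^-1].
t (time) has dimensions [T].
F (force) has dimensions [L M T^-2].

Left side: [L M T^-2]
Right side: [L M]

The two sides have different dimensions, so the equation is NOT dimensionally consistent.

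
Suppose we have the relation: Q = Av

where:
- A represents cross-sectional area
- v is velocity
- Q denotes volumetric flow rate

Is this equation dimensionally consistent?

Yes

A (cross-sectional area) has dimensions [L^2].
v (velocity) has dimensions [L T^-1].
Q (volumetric flow rate) has dimensions [L^3 T^-1].

Left side: [L^3 T^-1]
Right side: [L^3 T^-1]

Both sides have the same dimensions, so the equation is dimensionally consistent.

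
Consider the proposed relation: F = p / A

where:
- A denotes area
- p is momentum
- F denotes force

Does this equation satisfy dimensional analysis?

No

A (area) has dimensions [L^2].
p (momentum) has dimensions [L M T^-1].
F (force) has dimensions [L M T^-2].

Left side: [L M T^-2]
Right side: [L^-1 M T^-1]

The two sides have different dimensions, so the equation is NOT dimensionally consistent.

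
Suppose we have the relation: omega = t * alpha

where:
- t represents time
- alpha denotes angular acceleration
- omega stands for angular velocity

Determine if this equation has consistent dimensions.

Yes

t (time) has dimensions [T].
alpha (angular acceleration) has dimensions [T^-2].
omega (angular velocity) has dimensions [T^-1].

Left side: [T^-1]
Right side: [T^-1]

Both sides have the same dimensions, so the equation is dimensionally consistent.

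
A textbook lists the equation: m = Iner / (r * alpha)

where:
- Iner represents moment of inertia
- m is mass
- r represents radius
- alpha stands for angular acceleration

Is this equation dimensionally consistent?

No

Iner (moment of inertia) has dimensions [L^2 M].
m (mass) has dimensions [M].
r (radius) has dimensions [L].
alpha (angular acceleration) has dimensions [T^-2].

Left side: [M]
Right side: [L M T^2]

The two sides have different dimensions, so the equation is NOT dimensionally consistent.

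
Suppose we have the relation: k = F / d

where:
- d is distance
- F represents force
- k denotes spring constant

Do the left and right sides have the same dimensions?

Yes

d (distance) has dimensions [L].
F (force) has dimensions [L M T^-2].
k (spring constant) has dimensions [M T^-2].

Left side: [M T^-2]
Right side: [M T^-2]

Both sides have the same dimensions, so the equation is dimensionally consistent.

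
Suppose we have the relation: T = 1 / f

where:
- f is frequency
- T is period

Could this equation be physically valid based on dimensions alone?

Yes

f (frequency) has dimensions [T^-1].
T (period) has dimensions [T].

Left side: [T]
Right side: [T]

Both sides have the same dimensions, so the equation is dimensionally consistent.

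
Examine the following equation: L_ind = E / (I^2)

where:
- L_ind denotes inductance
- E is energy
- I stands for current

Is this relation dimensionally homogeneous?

Yes

L_ind (inductance) has dimensions [I^-2 L^2 M T^-2].
E (energy) has dimensions [L^2 M T^-2].
I (current) has dimensions [I].

Left side: [I^-2 L^2 M T^-2]
Right side: [I^-2 L^2 M T^-2]

Both sides have the same dimensions, so the equation is dimensionally consistent.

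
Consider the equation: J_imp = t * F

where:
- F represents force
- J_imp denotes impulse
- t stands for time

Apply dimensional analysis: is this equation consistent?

Yes

F (force) has dimensions [L M T^-2].
J_imp (impulse) has dimensions [L M T^-1].
t (time) has dimensions [T].

Left side: [L M T^-1]
Right side: [L M T^-1]

Both sides have the same dimensions, so the equation is dimensionally consistent.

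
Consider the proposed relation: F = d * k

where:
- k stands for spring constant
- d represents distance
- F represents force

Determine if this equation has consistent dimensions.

Yes

k (spring constant) has dimensions [M T^-2].
d (distance) has dimensions [L].
F (force) has dimensions [L M T^-2].

Left side: [L M T^-2]
Right side: [L M T^-2]

Both sides have the same dimensions, so the equation is dimensionally consistent.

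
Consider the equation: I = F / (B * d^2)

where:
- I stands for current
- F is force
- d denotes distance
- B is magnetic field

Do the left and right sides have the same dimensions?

No

I (current) has dimensions [I].
F (force) has dimensions [L M T^-2].
d (distance) has dimensions [L].
B (magnetic field) has dimensions [I^-1 M T^-2].

Left side: [I]
Right side: [I L^-1]

The two sides have different dimensions, so the equation is NOT dimensionally consistent.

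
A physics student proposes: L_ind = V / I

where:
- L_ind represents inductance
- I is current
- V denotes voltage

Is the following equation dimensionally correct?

No

L_ind (inductance) has dimensions [I^-2 L^2 M T^-2].
I (current) has dimensions [I].
V (voltage) has dimensions [I^-1 L^2 M T^-3].

Left side: [I^-2 L^2 M T^-2]
Right side: [I^-2 L^2 M T^-3]

The two sides have different dimensions, so the equation is NOT dimensionally consistent.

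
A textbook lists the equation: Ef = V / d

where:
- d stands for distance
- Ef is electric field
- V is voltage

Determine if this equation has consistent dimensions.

Yes

d (distance) has dimensions [L].
Ef (electric field) has dimensions [I^-1 L M T^-3].
V (voltage) has dimensions [I^-1 L^2 M T^-3].

Left side: [I^-1 L M T^-3]
Right side: [I^-1 L M T^-3]

Both sides have the same dimensions, so the equation is dimensionally consistent.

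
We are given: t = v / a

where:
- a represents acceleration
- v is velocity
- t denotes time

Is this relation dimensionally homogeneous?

Yes

a (acceleration) has dimensions [L T^-2].
v (velocity) has dimensions [L T^-1].
t (time) has dimensions [T].

Left side: [T]
Right side: [T]

Both sides have the same dimensions, so the equation is dimensionally consistent.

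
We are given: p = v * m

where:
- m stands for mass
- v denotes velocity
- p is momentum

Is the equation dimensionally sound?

Yes

m (mass) has dimensions [M].
v (velocity) has dimensions [L T^-1].
p (momentum) has dimensions [L M T^-1].

Left side: [L M T^-1]
Right side: [L M T^-1]

Both sides have the same dimensions, so the equation is dimensionally consistent.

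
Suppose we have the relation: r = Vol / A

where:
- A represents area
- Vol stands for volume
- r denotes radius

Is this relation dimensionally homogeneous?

Yes

A (area) has dimensions [L^2].
Vol (volume) has dimensions [L^3].
r (radius) has dimensions [L].

Left side: [L]
Right side: [L]

Both sides have the same dimensions, so the equation is dimensionally consistent.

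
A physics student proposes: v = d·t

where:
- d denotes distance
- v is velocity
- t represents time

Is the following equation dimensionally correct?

No

d (distance) has dimensions [L].
v (velocity) has dimensions [L T^-1].
t (time) has dimensions [T].

Left side: [L T^-1]
Right side: [L T]

The two sides have different dimensions, so the equation is NOT dimensionally consistent.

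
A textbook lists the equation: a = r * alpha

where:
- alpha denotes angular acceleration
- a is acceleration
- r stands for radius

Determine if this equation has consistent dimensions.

Yes

alpha (angular acceleration) has dimensions [T^-2].
a (acceleration) has dimensions [L T^-2].
r (radius) has dimensions [L].

Left side: [L T^-2]
Right side: [L T^-2]

Both sides have the same dimensions, so the equation is dimensionally consistent.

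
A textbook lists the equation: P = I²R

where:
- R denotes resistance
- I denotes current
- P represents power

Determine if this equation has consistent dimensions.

Yes

R (resistance) has dimensions [I^-2 L^2 M T^-3].
I (current) has dimensions [I].
P (power) has dimensions [L^2 M T^-3].

Left side: [L^2 M T^-3]
Right side: [L^2 M T^-3]

Both sides have the same dimensions, so the equation is dimensionally consistent.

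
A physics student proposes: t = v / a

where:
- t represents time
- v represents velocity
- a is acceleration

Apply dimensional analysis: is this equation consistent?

Yes

t (time) has dimensions [T].
v (velocity) has dimensions [L T^-1].
a (acceleration) has dimensions [L T^-2].

Left side: [T]
Right side: [T]

Both sides have the same dimensions, so the equation is dimensionally consistent.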